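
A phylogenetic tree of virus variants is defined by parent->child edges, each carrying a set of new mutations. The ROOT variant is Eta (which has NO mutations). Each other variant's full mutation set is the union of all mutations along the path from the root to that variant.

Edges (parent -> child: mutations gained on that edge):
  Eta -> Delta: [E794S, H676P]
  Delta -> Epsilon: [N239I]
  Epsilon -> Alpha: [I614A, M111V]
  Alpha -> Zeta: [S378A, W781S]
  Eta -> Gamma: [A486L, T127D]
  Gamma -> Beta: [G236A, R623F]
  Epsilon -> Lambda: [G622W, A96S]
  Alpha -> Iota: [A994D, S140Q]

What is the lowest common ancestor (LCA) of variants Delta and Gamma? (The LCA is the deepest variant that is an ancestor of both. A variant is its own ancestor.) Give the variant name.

Answer: Eta

Derivation:
Path from root to Delta: Eta -> Delta
  ancestors of Delta: {Eta, Delta}
Path from root to Gamma: Eta -> Gamma
  ancestors of Gamma: {Eta, Gamma}
Common ancestors: {Eta}
Walk up from Gamma: Gamma (not in ancestors of Delta), Eta (in ancestors of Delta)
Deepest common ancestor (LCA) = Eta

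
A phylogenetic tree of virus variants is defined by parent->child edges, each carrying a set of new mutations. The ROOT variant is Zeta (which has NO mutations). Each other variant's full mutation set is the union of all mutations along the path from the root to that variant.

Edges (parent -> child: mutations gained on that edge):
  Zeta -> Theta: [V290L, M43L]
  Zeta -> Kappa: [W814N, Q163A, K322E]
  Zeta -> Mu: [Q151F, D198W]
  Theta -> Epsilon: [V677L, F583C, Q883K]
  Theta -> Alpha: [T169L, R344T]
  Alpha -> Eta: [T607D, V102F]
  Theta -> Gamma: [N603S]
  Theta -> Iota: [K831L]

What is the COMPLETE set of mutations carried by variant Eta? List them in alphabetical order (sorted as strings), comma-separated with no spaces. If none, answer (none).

At Zeta: gained [] -> total []
At Theta: gained ['V290L', 'M43L'] -> total ['M43L', 'V290L']
At Alpha: gained ['T169L', 'R344T'] -> total ['M43L', 'R344T', 'T169L', 'V290L']
At Eta: gained ['T607D', 'V102F'] -> total ['M43L', 'R344T', 'T169L', 'T607D', 'V102F', 'V290L']

Answer: M43L,R344T,T169L,T607D,V102F,V290L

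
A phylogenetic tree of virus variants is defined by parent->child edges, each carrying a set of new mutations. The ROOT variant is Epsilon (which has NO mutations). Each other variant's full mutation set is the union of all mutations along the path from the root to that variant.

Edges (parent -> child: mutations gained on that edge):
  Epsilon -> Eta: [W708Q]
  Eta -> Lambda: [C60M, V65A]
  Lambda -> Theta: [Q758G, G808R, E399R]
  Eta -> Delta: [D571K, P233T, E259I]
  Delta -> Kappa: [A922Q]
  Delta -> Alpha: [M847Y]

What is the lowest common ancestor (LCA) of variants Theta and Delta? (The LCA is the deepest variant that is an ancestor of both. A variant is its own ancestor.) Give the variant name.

Path from root to Theta: Epsilon -> Eta -> Lambda -> Theta
  ancestors of Theta: {Epsilon, Eta, Lambda, Theta}
Path from root to Delta: Epsilon -> Eta -> Delta
  ancestors of Delta: {Epsilon, Eta, Delta}
Common ancestors: {Epsilon, Eta}
Walk up from Delta: Delta (not in ancestors of Theta), Eta (in ancestors of Theta), Epsilon (in ancestors of Theta)
Deepest common ancestor (LCA) = Eta

Answer: Eta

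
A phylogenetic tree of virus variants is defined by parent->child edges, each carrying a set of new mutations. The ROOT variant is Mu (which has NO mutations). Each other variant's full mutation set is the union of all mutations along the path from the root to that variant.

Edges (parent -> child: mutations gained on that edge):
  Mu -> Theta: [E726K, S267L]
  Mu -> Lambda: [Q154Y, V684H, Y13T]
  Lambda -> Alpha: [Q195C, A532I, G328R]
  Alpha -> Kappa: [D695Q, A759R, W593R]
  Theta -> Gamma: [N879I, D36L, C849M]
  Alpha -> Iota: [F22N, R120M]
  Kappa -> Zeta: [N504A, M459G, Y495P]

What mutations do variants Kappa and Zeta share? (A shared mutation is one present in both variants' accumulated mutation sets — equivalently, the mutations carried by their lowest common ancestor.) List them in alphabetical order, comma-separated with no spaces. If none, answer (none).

Accumulating mutations along path to Kappa:
  At Mu: gained [] -> total []
  At Lambda: gained ['Q154Y', 'V684H', 'Y13T'] -> total ['Q154Y', 'V684H', 'Y13T']
  At Alpha: gained ['Q195C', 'A532I', 'G328R'] -> total ['A532I', 'G328R', 'Q154Y', 'Q195C', 'V684H', 'Y13T']
  At Kappa: gained ['D695Q', 'A759R', 'W593R'] -> total ['A532I', 'A759R', 'D695Q', 'G328R', 'Q154Y', 'Q195C', 'V684H', 'W593R', 'Y13T']
Mutations(Kappa) = ['A532I', 'A759R', 'D695Q', 'G328R', 'Q154Y', 'Q195C', 'V684H', 'W593R', 'Y13T']
Accumulating mutations along path to Zeta:
  At Mu: gained [] -> total []
  At Lambda: gained ['Q154Y', 'V684H', 'Y13T'] -> total ['Q154Y', 'V684H', 'Y13T']
  At Alpha: gained ['Q195C', 'A532I', 'G328R'] -> total ['A532I', 'G328R', 'Q154Y', 'Q195C', 'V684H', 'Y13T']
  At Kappa: gained ['D695Q', 'A759R', 'W593R'] -> total ['A532I', 'A759R', 'D695Q', 'G328R', 'Q154Y', 'Q195C', 'V684H', 'W593R', 'Y13T']
  At Zeta: gained ['N504A', 'M459G', 'Y495P'] -> total ['A532I', 'A759R', 'D695Q', 'G328R', 'M459G', 'N504A', 'Q154Y', 'Q195C', 'V684H', 'W593R', 'Y13T', 'Y495P']
Mutations(Zeta) = ['A532I', 'A759R', 'D695Q', 'G328R', 'M459G', 'N504A', 'Q154Y', 'Q195C', 'V684H', 'W593R', 'Y13T', 'Y495P']
Intersection: ['A532I', 'A759R', 'D695Q', 'G328R', 'Q154Y', 'Q195C', 'V684H', 'W593R', 'Y13T'] ∩ ['A532I', 'A759R', 'D695Q', 'G328R', 'M459G', 'N504A', 'Q154Y', 'Q195C', 'V684H', 'W593R', 'Y13T', 'Y495P'] = ['A532I', 'A759R', 'D695Q', 'G328R', 'Q154Y', 'Q195C', 'V684H', 'W593R', 'Y13T']

Answer: A532I,A759R,D695Q,G328R,Q154Y,Q195C,V684H,W593R,Y13T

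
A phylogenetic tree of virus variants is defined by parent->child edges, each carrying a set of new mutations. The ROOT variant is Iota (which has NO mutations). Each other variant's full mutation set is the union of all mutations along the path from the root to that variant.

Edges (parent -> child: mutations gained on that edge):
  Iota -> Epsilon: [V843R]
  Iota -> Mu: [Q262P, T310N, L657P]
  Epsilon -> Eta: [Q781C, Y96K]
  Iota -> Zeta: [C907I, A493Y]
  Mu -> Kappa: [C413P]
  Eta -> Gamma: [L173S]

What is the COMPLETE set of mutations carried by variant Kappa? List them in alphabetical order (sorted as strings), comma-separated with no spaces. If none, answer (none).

Answer: C413P,L657P,Q262P,T310N

Derivation:
At Iota: gained [] -> total []
At Mu: gained ['Q262P', 'T310N', 'L657P'] -> total ['L657P', 'Q262P', 'T310N']
At Kappa: gained ['C413P'] -> total ['C413P', 'L657P', 'Q262P', 'T310N']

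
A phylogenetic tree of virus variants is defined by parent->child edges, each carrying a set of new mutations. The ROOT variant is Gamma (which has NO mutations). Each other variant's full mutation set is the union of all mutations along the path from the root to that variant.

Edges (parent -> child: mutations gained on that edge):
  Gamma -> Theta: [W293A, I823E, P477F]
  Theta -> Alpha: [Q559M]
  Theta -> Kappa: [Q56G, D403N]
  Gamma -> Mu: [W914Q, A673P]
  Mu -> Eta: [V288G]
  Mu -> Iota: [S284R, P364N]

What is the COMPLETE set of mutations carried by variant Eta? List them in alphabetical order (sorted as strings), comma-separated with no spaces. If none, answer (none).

Answer: A673P,V288G,W914Q

Derivation:
At Gamma: gained [] -> total []
At Mu: gained ['W914Q', 'A673P'] -> total ['A673P', 'W914Q']
At Eta: gained ['V288G'] -> total ['A673P', 'V288G', 'W914Q']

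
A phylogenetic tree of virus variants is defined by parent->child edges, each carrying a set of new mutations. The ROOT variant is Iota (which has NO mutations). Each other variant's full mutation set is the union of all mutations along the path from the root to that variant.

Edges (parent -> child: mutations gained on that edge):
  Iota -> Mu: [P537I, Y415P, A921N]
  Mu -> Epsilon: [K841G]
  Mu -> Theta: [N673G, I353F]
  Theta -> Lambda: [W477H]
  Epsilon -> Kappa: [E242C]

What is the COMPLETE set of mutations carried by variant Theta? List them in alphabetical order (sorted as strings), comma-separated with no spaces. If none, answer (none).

Answer: A921N,I353F,N673G,P537I,Y415P

Derivation:
At Iota: gained [] -> total []
At Mu: gained ['P537I', 'Y415P', 'A921N'] -> total ['A921N', 'P537I', 'Y415P']
At Theta: gained ['N673G', 'I353F'] -> total ['A921N', 'I353F', 'N673G', 'P537I', 'Y415P']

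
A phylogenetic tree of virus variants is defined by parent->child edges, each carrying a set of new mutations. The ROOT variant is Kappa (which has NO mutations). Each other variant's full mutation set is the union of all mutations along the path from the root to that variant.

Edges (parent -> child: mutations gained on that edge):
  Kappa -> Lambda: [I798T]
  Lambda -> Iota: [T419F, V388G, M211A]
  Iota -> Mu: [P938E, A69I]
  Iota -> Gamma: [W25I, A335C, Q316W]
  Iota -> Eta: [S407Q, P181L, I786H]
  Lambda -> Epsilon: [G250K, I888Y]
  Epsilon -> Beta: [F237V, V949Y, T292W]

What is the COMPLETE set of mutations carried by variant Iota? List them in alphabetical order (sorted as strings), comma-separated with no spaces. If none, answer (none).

Answer: I798T,M211A,T419F,V388G

Derivation:
At Kappa: gained [] -> total []
At Lambda: gained ['I798T'] -> total ['I798T']
At Iota: gained ['T419F', 'V388G', 'M211A'] -> total ['I798T', 'M211A', 'T419F', 'V388G']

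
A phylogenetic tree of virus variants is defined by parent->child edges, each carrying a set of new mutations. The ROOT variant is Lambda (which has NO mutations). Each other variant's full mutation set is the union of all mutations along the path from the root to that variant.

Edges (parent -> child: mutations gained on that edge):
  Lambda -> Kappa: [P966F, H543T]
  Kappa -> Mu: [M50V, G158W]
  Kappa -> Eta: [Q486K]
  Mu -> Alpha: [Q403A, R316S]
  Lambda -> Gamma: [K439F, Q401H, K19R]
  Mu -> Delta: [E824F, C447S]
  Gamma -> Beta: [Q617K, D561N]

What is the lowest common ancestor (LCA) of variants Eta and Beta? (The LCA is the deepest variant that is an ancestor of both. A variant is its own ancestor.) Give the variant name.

Answer: Lambda

Derivation:
Path from root to Eta: Lambda -> Kappa -> Eta
  ancestors of Eta: {Lambda, Kappa, Eta}
Path from root to Beta: Lambda -> Gamma -> Beta
  ancestors of Beta: {Lambda, Gamma, Beta}
Common ancestors: {Lambda}
Walk up from Beta: Beta (not in ancestors of Eta), Gamma (not in ancestors of Eta), Lambda (in ancestors of Eta)
Deepest common ancestor (LCA) = Lambda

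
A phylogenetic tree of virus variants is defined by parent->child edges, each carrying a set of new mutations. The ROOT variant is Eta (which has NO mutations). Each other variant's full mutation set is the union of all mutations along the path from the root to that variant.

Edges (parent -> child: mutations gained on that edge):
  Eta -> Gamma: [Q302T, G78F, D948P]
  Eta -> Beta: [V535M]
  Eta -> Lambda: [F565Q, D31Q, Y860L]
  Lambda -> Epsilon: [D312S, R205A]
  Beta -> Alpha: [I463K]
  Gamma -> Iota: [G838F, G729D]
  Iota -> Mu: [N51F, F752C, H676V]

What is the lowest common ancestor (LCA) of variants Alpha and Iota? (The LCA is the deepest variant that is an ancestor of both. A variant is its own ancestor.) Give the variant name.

Path from root to Alpha: Eta -> Beta -> Alpha
  ancestors of Alpha: {Eta, Beta, Alpha}
Path from root to Iota: Eta -> Gamma -> Iota
  ancestors of Iota: {Eta, Gamma, Iota}
Common ancestors: {Eta}
Walk up from Iota: Iota (not in ancestors of Alpha), Gamma (not in ancestors of Alpha), Eta (in ancestors of Alpha)
Deepest common ancestor (LCA) = Eta

Answer: Eta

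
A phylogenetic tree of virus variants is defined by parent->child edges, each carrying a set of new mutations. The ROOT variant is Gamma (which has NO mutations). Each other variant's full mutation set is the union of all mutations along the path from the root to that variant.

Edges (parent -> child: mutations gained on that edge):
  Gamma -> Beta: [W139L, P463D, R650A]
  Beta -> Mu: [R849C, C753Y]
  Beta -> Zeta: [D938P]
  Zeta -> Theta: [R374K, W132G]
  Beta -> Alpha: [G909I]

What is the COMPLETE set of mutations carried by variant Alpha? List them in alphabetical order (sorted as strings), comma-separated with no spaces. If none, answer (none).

At Gamma: gained [] -> total []
At Beta: gained ['W139L', 'P463D', 'R650A'] -> total ['P463D', 'R650A', 'W139L']
At Alpha: gained ['G909I'] -> total ['G909I', 'P463D', 'R650A', 'W139L']

Answer: G909I,P463D,R650A,W139L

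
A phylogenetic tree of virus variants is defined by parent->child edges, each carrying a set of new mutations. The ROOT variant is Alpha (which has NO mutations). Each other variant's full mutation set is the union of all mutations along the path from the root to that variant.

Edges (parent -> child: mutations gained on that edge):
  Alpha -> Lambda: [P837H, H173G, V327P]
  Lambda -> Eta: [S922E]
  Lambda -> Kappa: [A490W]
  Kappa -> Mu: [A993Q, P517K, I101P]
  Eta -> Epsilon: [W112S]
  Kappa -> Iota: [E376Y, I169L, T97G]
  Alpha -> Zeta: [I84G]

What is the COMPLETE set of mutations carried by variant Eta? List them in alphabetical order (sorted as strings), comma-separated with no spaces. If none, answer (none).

Answer: H173G,P837H,S922E,V327P

Derivation:
At Alpha: gained [] -> total []
At Lambda: gained ['P837H', 'H173G', 'V327P'] -> total ['H173G', 'P837H', 'V327P']
At Eta: gained ['S922E'] -> total ['H173G', 'P837H', 'S922E', 'V327P']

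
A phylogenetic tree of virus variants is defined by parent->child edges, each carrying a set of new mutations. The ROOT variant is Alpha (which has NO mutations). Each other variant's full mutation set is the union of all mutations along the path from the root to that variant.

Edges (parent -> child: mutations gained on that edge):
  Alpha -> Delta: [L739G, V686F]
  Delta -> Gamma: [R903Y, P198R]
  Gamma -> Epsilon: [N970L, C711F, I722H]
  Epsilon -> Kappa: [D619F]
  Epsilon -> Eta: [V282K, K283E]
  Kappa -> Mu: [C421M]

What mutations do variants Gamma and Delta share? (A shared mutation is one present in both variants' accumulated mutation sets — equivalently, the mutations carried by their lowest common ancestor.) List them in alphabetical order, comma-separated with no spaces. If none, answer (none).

Answer: L739G,V686F

Derivation:
Accumulating mutations along path to Gamma:
  At Alpha: gained [] -> total []
  At Delta: gained ['L739G', 'V686F'] -> total ['L739G', 'V686F']
  At Gamma: gained ['R903Y', 'P198R'] -> total ['L739G', 'P198R', 'R903Y', 'V686F']
Mutations(Gamma) = ['L739G', 'P198R', 'R903Y', 'V686F']
Accumulating mutations along path to Delta:
  At Alpha: gained [] -> total []
  At Delta: gained ['L739G', 'V686F'] -> total ['L739G', 'V686F']
Mutations(Delta) = ['L739G', 'V686F']
Intersection: ['L739G', 'P198R', 'R903Y', 'V686F'] ∩ ['L739G', 'V686F'] = ['L739G', 'V686F']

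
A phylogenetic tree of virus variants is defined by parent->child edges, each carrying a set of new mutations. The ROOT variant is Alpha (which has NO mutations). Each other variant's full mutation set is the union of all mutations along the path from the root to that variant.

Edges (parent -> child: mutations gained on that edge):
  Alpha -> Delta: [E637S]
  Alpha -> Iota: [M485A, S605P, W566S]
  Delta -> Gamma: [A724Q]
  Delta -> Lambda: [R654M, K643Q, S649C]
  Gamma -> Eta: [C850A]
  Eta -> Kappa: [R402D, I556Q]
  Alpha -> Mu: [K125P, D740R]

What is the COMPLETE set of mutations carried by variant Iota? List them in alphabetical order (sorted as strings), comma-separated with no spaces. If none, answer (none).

At Alpha: gained [] -> total []
At Iota: gained ['M485A', 'S605P', 'W566S'] -> total ['M485A', 'S605P', 'W566S']

Answer: M485A,S605P,W566S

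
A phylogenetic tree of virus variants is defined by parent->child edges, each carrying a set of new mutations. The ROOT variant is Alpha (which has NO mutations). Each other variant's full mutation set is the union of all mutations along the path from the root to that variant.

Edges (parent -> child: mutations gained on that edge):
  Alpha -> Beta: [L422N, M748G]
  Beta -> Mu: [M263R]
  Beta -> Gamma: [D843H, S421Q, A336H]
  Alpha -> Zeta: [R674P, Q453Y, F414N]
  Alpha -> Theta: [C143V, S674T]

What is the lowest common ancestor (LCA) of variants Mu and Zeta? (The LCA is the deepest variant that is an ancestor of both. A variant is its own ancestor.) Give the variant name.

Answer: Alpha

Derivation:
Path from root to Mu: Alpha -> Beta -> Mu
  ancestors of Mu: {Alpha, Beta, Mu}
Path from root to Zeta: Alpha -> Zeta
  ancestors of Zeta: {Alpha, Zeta}
Common ancestors: {Alpha}
Walk up from Zeta: Zeta (not in ancestors of Mu), Alpha (in ancestors of Mu)
Deepest common ancestor (LCA) = Alpha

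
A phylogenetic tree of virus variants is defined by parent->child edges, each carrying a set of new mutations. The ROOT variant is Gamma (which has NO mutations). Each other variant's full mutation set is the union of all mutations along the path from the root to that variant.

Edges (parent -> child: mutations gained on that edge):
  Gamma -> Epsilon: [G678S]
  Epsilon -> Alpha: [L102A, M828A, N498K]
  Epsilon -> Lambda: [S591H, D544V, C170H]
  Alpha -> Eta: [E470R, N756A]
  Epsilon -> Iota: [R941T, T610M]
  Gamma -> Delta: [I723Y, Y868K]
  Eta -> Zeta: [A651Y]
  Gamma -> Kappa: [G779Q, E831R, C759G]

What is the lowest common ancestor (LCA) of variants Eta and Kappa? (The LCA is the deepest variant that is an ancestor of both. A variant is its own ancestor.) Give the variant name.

Path from root to Eta: Gamma -> Epsilon -> Alpha -> Eta
  ancestors of Eta: {Gamma, Epsilon, Alpha, Eta}
Path from root to Kappa: Gamma -> Kappa
  ancestors of Kappa: {Gamma, Kappa}
Common ancestors: {Gamma}
Walk up from Kappa: Kappa (not in ancestors of Eta), Gamma (in ancestors of Eta)
Deepest common ancestor (LCA) = Gamma

Answer: Gamma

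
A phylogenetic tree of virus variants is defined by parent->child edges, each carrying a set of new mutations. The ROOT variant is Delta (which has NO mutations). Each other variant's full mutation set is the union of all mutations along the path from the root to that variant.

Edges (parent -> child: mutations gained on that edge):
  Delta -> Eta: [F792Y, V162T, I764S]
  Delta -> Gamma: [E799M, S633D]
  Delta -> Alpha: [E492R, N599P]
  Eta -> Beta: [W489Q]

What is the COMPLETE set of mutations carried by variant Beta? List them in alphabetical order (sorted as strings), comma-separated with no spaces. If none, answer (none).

At Delta: gained [] -> total []
At Eta: gained ['F792Y', 'V162T', 'I764S'] -> total ['F792Y', 'I764S', 'V162T']
At Beta: gained ['W489Q'] -> total ['F792Y', 'I764S', 'V162T', 'W489Q']

Answer: F792Y,I764S,V162T,W489Q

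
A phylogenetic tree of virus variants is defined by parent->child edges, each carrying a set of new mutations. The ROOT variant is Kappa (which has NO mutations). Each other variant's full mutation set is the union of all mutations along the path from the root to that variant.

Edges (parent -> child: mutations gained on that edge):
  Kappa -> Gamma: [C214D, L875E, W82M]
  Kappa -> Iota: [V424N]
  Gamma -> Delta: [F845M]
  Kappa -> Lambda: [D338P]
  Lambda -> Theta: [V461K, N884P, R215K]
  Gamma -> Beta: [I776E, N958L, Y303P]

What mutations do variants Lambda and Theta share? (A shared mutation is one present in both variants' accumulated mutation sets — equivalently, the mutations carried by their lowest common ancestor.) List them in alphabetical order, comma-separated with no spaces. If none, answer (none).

Accumulating mutations along path to Lambda:
  At Kappa: gained [] -> total []
  At Lambda: gained ['D338P'] -> total ['D338P']
Mutations(Lambda) = ['D338P']
Accumulating mutations along path to Theta:
  At Kappa: gained [] -> total []
  At Lambda: gained ['D338P'] -> total ['D338P']
  At Theta: gained ['V461K', 'N884P', 'R215K'] -> total ['D338P', 'N884P', 'R215K', 'V461K']
Mutations(Theta) = ['D338P', 'N884P', 'R215K', 'V461K']
Intersection: ['D338P'] ∩ ['D338P', 'N884P', 'R215K', 'V461K'] = ['D338P']

Answer: D338P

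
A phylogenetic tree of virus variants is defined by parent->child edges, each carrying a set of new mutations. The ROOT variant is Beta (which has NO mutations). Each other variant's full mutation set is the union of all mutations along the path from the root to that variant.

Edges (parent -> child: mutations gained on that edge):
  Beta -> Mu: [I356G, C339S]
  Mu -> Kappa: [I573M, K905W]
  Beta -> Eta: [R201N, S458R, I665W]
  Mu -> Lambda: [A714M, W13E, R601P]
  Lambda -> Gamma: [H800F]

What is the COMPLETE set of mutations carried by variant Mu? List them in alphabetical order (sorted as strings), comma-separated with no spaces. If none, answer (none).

Answer: C339S,I356G

Derivation:
At Beta: gained [] -> total []
At Mu: gained ['I356G', 'C339S'] -> total ['C339S', 'I356G']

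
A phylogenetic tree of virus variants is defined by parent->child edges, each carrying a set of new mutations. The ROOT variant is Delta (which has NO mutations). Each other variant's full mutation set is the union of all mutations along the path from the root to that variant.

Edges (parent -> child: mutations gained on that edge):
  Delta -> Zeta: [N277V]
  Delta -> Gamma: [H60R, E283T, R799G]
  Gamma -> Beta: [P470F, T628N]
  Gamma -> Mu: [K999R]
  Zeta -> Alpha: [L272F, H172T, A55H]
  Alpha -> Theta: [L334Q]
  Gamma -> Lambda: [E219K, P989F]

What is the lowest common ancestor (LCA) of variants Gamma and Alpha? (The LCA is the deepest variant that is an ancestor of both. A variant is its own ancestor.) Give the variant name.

Answer: Delta

Derivation:
Path from root to Gamma: Delta -> Gamma
  ancestors of Gamma: {Delta, Gamma}
Path from root to Alpha: Delta -> Zeta -> Alpha
  ancestors of Alpha: {Delta, Zeta, Alpha}
Common ancestors: {Delta}
Walk up from Alpha: Alpha (not in ancestors of Gamma), Zeta (not in ancestors of Gamma), Delta (in ancestors of Gamma)
Deepest common ancestor (LCA) = Delta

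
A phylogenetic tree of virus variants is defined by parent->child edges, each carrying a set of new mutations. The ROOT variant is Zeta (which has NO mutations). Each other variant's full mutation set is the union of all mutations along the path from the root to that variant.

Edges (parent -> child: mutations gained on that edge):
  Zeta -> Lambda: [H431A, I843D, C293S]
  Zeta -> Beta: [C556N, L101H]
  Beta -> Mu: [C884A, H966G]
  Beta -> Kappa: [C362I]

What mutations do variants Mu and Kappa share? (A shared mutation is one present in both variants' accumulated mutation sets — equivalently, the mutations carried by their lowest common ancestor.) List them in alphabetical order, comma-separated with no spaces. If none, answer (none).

Answer: C556N,L101H

Derivation:
Accumulating mutations along path to Mu:
  At Zeta: gained [] -> total []
  At Beta: gained ['C556N', 'L101H'] -> total ['C556N', 'L101H']
  At Mu: gained ['C884A', 'H966G'] -> total ['C556N', 'C884A', 'H966G', 'L101H']
Mutations(Mu) = ['C556N', 'C884A', 'H966G', 'L101H']
Accumulating mutations along path to Kappa:
  At Zeta: gained [] -> total []
  At Beta: gained ['C556N', 'L101H'] -> total ['C556N', 'L101H']
  At Kappa: gained ['C362I'] -> total ['C362I', 'C556N', 'L101H']
Mutations(Kappa) = ['C362I', 'C556N', 'L101H']
Intersection: ['C556N', 'C884A', 'H966G', 'L101H'] ∩ ['C362I', 'C556N', 'L101H'] = ['C556N', 'L101H']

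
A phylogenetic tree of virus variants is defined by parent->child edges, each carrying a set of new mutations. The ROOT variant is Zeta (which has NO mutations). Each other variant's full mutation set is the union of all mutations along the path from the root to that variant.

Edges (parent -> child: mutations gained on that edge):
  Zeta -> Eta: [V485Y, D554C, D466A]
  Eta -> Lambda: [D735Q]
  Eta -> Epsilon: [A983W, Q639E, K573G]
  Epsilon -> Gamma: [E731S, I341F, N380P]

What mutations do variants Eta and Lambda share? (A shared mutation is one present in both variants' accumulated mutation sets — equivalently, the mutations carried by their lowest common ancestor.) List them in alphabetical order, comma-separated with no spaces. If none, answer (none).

Accumulating mutations along path to Eta:
  At Zeta: gained [] -> total []
  At Eta: gained ['V485Y', 'D554C', 'D466A'] -> total ['D466A', 'D554C', 'V485Y']
Mutations(Eta) = ['D466A', 'D554C', 'V485Y']
Accumulating mutations along path to Lambda:
  At Zeta: gained [] -> total []
  At Eta: gained ['V485Y', 'D554C', 'D466A'] -> total ['D466A', 'D554C', 'V485Y']
  At Lambda: gained ['D735Q'] -> total ['D466A', 'D554C', 'D735Q', 'V485Y']
Mutations(Lambda) = ['D466A', 'D554C', 'D735Q', 'V485Y']
Intersection: ['D466A', 'D554C', 'V485Y'] ∩ ['D466A', 'D554C', 'D735Q', 'V485Y'] = ['D466A', 'D554C', 'V485Y']

Answer: D466A,D554C,V485Y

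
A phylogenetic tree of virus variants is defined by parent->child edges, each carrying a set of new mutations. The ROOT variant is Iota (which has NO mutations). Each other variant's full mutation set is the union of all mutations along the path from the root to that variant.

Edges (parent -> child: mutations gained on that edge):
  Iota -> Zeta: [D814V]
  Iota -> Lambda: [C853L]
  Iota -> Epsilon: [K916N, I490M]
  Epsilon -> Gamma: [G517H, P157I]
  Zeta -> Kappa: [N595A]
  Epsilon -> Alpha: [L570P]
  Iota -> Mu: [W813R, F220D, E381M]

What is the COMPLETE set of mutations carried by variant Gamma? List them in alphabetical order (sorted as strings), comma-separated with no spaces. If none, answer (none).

Answer: G517H,I490M,K916N,P157I

Derivation:
At Iota: gained [] -> total []
At Epsilon: gained ['K916N', 'I490M'] -> total ['I490M', 'K916N']
At Gamma: gained ['G517H', 'P157I'] -> total ['G517H', 'I490M', 'K916N', 'P157I']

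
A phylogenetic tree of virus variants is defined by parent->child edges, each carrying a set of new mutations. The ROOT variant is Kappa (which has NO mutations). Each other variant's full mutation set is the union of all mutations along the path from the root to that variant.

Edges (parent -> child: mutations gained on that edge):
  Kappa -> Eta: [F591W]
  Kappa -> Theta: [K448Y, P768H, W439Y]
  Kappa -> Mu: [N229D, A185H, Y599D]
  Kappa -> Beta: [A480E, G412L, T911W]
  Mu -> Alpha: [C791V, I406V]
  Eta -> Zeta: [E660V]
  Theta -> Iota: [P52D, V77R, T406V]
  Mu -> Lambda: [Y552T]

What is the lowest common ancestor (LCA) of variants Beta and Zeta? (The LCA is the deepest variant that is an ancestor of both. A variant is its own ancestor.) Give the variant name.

Answer: Kappa

Derivation:
Path from root to Beta: Kappa -> Beta
  ancestors of Beta: {Kappa, Beta}
Path from root to Zeta: Kappa -> Eta -> Zeta
  ancestors of Zeta: {Kappa, Eta, Zeta}
Common ancestors: {Kappa}
Walk up from Zeta: Zeta (not in ancestors of Beta), Eta (not in ancestors of Beta), Kappa (in ancestors of Beta)
Deepest common ancestor (LCA) = Kappa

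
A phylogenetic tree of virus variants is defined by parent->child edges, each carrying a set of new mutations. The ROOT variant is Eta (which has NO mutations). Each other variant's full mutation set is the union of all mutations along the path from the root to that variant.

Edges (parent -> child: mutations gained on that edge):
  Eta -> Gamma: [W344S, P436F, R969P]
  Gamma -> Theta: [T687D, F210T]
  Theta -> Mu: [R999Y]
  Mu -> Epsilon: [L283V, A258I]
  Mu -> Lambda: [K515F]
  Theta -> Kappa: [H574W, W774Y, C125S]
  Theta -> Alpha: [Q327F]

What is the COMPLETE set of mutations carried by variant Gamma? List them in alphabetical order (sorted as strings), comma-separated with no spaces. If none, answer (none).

Answer: P436F,R969P,W344S

Derivation:
At Eta: gained [] -> total []
At Gamma: gained ['W344S', 'P436F', 'R969P'] -> total ['P436F', 'R969P', 'W344S']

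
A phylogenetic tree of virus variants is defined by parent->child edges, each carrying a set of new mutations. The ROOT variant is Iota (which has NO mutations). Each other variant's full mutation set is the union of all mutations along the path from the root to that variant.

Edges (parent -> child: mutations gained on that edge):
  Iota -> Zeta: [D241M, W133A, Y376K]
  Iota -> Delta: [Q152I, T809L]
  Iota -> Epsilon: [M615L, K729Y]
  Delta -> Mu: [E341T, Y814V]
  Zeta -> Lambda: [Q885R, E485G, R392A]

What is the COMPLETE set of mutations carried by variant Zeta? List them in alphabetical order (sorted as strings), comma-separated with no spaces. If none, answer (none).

Answer: D241M,W133A,Y376K

Derivation:
At Iota: gained [] -> total []
At Zeta: gained ['D241M', 'W133A', 'Y376K'] -> total ['D241M', 'W133A', 'Y376K']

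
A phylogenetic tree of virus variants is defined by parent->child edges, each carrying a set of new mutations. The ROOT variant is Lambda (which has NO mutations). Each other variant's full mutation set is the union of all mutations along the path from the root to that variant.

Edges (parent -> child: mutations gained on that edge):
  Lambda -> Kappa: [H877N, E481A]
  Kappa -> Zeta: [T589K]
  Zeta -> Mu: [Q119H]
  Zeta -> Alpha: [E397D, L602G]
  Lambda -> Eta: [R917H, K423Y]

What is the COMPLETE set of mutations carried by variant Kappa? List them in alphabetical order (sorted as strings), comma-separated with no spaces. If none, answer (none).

Answer: E481A,H877N

Derivation:
At Lambda: gained [] -> total []
At Kappa: gained ['H877N', 'E481A'] -> total ['E481A', 'H877N']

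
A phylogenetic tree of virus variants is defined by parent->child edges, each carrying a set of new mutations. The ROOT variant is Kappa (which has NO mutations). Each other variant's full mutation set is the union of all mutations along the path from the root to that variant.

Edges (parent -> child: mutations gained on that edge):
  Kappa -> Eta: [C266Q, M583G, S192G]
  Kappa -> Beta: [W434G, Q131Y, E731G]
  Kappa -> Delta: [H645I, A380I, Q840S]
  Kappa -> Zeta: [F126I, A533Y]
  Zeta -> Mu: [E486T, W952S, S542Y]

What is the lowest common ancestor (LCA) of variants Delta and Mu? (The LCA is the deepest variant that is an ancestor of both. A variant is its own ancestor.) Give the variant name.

Answer: Kappa

Derivation:
Path from root to Delta: Kappa -> Delta
  ancestors of Delta: {Kappa, Delta}
Path from root to Mu: Kappa -> Zeta -> Mu
  ancestors of Mu: {Kappa, Zeta, Mu}
Common ancestors: {Kappa}
Walk up from Mu: Mu (not in ancestors of Delta), Zeta (not in ancestors of Delta), Kappa (in ancestors of Delta)
Deepest common ancestor (LCA) = Kappa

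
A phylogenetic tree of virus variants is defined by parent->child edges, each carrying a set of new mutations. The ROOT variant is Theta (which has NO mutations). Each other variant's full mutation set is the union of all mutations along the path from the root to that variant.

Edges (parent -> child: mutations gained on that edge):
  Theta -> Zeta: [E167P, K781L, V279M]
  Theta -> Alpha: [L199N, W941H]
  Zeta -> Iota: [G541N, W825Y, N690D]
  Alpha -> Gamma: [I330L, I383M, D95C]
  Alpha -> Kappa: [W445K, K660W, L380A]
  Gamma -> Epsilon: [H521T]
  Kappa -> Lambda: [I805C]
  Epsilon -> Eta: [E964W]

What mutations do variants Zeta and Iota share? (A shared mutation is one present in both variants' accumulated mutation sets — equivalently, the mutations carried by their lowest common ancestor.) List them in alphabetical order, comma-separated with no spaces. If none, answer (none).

Answer: E167P,K781L,V279M

Derivation:
Accumulating mutations along path to Zeta:
  At Theta: gained [] -> total []
  At Zeta: gained ['E167P', 'K781L', 'V279M'] -> total ['E167P', 'K781L', 'V279M']
Mutations(Zeta) = ['E167P', 'K781L', 'V279M']
Accumulating mutations along path to Iota:
  At Theta: gained [] -> total []
  At Zeta: gained ['E167P', 'K781L', 'V279M'] -> total ['E167P', 'K781L', 'V279M']
  At Iota: gained ['G541N', 'W825Y', 'N690D'] -> total ['E167P', 'G541N', 'K781L', 'N690D', 'V279M', 'W825Y']
Mutations(Iota) = ['E167P', 'G541N', 'K781L', 'N690D', 'V279M', 'W825Y']
Intersection: ['E167P', 'K781L', 'V279M'] ∩ ['E167P', 'G541N', 'K781L', 'N690D', 'V279M', 'W825Y'] = ['E167P', 'K781L', 'V279M']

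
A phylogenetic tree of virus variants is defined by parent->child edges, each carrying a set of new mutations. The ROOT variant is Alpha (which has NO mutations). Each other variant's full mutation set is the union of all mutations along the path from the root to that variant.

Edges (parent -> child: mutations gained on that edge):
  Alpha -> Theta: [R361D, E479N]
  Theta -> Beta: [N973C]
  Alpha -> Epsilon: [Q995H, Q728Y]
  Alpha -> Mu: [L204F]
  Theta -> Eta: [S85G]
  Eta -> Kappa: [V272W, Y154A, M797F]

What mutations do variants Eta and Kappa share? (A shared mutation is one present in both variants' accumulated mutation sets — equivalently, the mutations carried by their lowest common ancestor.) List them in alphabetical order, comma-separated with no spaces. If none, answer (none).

Answer: E479N,R361D,S85G

Derivation:
Accumulating mutations along path to Eta:
  At Alpha: gained [] -> total []
  At Theta: gained ['R361D', 'E479N'] -> total ['E479N', 'R361D']
  At Eta: gained ['S85G'] -> total ['E479N', 'R361D', 'S85G']
Mutations(Eta) = ['E479N', 'R361D', 'S85G']
Accumulating mutations along path to Kappa:
  At Alpha: gained [] -> total []
  At Theta: gained ['R361D', 'E479N'] -> total ['E479N', 'R361D']
  At Eta: gained ['S85G'] -> total ['E479N', 'R361D', 'S85G']
  At Kappa: gained ['V272W', 'Y154A', 'M797F'] -> total ['E479N', 'M797F', 'R361D', 'S85G', 'V272W', 'Y154A']
Mutations(Kappa) = ['E479N', 'M797F', 'R361D', 'S85G', 'V272W', 'Y154A']
Intersection: ['E479N', 'R361D', 'S85G'] ∩ ['E479N', 'M797F', 'R361D', 'S85G', 'V272W', 'Y154A'] = ['E479N', 'R361D', 'S85G']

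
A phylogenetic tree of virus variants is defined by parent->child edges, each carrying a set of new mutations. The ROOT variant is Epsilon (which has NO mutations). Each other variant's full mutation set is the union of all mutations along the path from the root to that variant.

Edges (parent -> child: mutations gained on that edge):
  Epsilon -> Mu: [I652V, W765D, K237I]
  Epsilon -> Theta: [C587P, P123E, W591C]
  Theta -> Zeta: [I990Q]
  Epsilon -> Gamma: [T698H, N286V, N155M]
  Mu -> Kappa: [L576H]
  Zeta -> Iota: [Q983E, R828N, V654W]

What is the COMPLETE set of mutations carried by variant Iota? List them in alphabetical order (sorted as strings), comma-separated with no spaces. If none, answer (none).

Answer: C587P,I990Q,P123E,Q983E,R828N,V654W,W591C

Derivation:
At Epsilon: gained [] -> total []
At Theta: gained ['C587P', 'P123E', 'W591C'] -> total ['C587P', 'P123E', 'W591C']
At Zeta: gained ['I990Q'] -> total ['C587P', 'I990Q', 'P123E', 'W591C']
At Iota: gained ['Q983E', 'R828N', 'V654W'] -> total ['C587P', 'I990Q', 'P123E', 'Q983E', 'R828N', 'V654W', 'W591C']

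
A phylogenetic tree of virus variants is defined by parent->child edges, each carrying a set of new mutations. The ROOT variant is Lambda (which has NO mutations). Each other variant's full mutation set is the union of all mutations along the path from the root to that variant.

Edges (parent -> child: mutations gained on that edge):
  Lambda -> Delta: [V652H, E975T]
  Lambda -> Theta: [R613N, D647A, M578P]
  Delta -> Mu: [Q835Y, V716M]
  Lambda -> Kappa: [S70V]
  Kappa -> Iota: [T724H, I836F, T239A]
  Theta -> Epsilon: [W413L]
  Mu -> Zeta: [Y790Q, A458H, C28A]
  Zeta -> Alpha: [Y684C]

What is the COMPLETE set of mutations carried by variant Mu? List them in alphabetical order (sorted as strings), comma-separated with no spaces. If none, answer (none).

Answer: E975T,Q835Y,V652H,V716M

Derivation:
At Lambda: gained [] -> total []
At Delta: gained ['V652H', 'E975T'] -> total ['E975T', 'V652H']
At Mu: gained ['Q835Y', 'V716M'] -> total ['E975T', 'Q835Y', 'V652H', 'V716M']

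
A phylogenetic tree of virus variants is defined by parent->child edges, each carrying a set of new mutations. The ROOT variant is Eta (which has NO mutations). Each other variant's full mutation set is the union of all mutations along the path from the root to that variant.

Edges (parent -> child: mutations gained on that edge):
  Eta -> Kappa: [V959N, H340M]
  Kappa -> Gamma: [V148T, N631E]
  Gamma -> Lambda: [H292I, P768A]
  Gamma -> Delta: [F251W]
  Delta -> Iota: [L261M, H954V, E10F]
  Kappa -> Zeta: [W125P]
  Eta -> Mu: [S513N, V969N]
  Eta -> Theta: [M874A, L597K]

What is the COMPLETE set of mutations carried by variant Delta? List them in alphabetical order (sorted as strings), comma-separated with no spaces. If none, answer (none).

Answer: F251W,H340M,N631E,V148T,V959N

Derivation:
At Eta: gained [] -> total []
At Kappa: gained ['V959N', 'H340M'] -> total ['H340M', 'V959N']
At Gamma: gained ['V148T', 'N631E'] -> total ['H340M', 'N631E', 'V148T', 'V959N']
At Delta: gained ['F251W'] -> total ['F251W', 'H340M', 'N631E', 'V148T', 'V959N']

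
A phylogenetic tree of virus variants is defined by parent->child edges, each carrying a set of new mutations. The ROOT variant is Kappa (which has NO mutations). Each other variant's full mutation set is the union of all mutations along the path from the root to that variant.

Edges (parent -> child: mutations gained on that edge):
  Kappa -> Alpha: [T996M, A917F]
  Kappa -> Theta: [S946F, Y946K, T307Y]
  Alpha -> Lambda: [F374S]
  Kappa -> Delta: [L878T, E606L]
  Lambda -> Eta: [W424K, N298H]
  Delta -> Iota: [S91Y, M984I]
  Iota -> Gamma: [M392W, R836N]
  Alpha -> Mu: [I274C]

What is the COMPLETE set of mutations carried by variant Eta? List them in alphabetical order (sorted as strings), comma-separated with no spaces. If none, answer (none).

Answer: A917F,F374S,N298H,T996M,W424K

Derivation:
At Kappa: gained [] -> total []
At Alpha: gained ['T996M', 'A917F'] -> total ['A917F', 'T996M']
At Lambda: gained ['F374S'] -> total ['A917F', 'F374S', 'T996M']
At Eta: gained ['W424K', 'N298H'] -> total ['A917F', 'F374S', 'N298H', 'T996M', 'W424K']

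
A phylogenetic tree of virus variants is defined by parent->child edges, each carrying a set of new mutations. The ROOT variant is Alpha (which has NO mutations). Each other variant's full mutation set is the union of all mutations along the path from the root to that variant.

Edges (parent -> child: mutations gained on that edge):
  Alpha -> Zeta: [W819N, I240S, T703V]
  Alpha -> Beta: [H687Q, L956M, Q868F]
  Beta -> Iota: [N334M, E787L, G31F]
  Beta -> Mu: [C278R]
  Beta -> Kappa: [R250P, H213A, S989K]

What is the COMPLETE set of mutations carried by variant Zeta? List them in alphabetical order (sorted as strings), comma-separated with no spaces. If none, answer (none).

Answer: I240S,T703V,W819N

Derivation:
At Alpha: gained [] -> total []
At Zeta: gained ['W819N', 'I240S', 'T703V'] -> total ['I240S', 'T703V', 'W819N']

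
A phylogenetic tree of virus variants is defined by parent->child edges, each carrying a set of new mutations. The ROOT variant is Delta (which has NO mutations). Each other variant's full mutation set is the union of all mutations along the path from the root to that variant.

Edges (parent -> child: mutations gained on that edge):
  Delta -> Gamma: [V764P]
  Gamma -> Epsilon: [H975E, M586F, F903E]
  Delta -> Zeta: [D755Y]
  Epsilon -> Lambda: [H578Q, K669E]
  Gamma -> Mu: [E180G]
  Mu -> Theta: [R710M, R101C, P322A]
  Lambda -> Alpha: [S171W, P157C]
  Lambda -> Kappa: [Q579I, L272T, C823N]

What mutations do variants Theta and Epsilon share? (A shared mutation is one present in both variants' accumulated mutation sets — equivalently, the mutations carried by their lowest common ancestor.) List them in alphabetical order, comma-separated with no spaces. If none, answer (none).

Accumulating mutations along path to Theta:
  At Delta: gained [] -> total []
  At Gamma: gained ['V764P'] -> total ['V764P']
  At Mu: gained ['E180G'] -> total ['E180G', 'V764P']
  At Theta: gained ['R710M', 'R101C', 'P322A'] -> total ['E180G', 'P322A', 'R101C', 'R710M', 'V764P']
Mutations(Theta) = ['E180G', 'P322A', 'R101C', 'R710M', 'V764P']
Accumulating mutations along path to Epsilon:
  At Delta: gained [] -> total []
  At Gamma: gained ['V764P'] -> total ['V764P']
  At Epsilon: gained ['H975E', 'M586F', 'F903E'] -> total ['F903E', 'H975E', 'M586F', 'V764P']
Mutations(Epsilon) = ['F903E', 'H975E', 'M586F', 'V764P']
Intersection: ['E180G', 'P322A', 'R101C', 'R710M', 'V764P'] ∩ ['F903E', 'H975E', 'M586F', 'V764P'] = ['V764P']

Answer: V764P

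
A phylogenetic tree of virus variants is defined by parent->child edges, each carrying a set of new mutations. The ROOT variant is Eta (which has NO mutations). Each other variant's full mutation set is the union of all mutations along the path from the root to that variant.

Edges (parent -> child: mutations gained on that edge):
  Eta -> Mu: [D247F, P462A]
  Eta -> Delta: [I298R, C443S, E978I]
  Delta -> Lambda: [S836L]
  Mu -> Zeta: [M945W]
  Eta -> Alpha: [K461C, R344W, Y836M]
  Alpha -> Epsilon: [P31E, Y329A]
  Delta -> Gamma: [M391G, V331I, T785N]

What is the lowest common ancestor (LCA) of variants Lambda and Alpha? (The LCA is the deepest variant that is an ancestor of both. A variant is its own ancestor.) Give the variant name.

Answer: Eta

Derivation:
Path from root to Lambda: Eta -> Delta -> Lambda
  ancestors of Lambda: {Eta, Delta, Lambda}
Path from root to Alpha: Eta -> Alpha
  ancestors of Alpha: {Eta, Alpha}
Common ancestors: {Eta}
Walk up from Alpha: Alpha (not in ancestors of Lambda), Eta (in ancestors of Lambda)
Deepest common ancestor (LCA) = Eta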